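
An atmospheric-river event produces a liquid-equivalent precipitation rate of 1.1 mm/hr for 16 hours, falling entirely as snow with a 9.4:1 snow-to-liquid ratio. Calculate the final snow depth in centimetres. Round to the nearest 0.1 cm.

snow depth ≈ 16.5 cm

Liquid-equivalent depth = 1.1 × 16 = 17.6 mm.
Snow depth = 17.6 mm × 9.4 = 165.44 mm = 16.5 cm.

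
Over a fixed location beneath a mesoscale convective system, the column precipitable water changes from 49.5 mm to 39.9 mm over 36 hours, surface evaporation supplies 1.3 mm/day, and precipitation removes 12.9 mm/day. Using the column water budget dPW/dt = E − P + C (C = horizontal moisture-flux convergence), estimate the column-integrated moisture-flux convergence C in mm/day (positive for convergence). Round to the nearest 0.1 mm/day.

C ≈ 5.2 mm/day

dPW/dt = (39.9 − 49.5) mm / (36/24 day) = -6.400 mm/day.
C = dPW/dt − E + P = (-6.400) − 1.3 + 12.9 = 5.2 mm/day.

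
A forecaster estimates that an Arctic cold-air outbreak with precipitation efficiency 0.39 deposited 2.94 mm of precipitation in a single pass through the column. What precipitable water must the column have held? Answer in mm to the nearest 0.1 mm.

PW ≈ 7.5 mm

PW = precipitation / ε = 2.94 / 0.39 = 7.5 mm.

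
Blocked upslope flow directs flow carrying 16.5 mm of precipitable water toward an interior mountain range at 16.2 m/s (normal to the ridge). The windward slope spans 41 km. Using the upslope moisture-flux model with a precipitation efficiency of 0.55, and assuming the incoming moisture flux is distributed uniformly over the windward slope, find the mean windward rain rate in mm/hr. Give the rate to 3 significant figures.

R ≈ 12.9 mm/hr

Incoming column moisture flux per unit ridge length: F = V × PW = 16.2 × 16.5 = 267.3 mm·m/s.
Spread over the 41 km slope with efficiency ε = 0.55: R = ε·F/W = 0.55 × 267.3 / 41000 m = 3.586e-03 mm/s.
R = 3.586e-03 × 3600 = 12.9 mm/hr.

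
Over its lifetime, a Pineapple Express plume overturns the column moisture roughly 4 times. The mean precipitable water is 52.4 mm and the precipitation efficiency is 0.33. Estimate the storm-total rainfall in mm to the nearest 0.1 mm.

Each cycle deposits ε × PW = 0.33 × 52.4 = 17.292 mm.
Over 4 cycles: 4 × 17.292 = 69.2 mm.

rainfall ≈ 69.2 mm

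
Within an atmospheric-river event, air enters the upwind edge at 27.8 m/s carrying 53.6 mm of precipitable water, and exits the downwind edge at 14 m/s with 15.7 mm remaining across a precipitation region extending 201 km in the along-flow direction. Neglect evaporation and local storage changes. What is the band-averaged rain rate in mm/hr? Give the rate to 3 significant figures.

Column moisture flux per unit crosswind length is F = V × PW.
Inflow: F_in = 27.8 × 53.6 = 1490.08 mm·m/s
Outflow: F_out = 14 × 15.7 = 219.8 mm·m/s
Steady-state rate R = (F_in − F_out)/L = (1490.08 − 219.8) / 201000 m = 6.320e-03 mm/s.
R = 6.320e-03 × 3600 = 22.8 mm/hr.

R ≈ 22.8 mm/hr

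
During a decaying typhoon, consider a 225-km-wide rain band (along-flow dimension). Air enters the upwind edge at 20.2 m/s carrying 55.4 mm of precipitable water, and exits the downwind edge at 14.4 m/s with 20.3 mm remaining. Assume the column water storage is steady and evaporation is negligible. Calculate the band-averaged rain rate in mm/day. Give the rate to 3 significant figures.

Column moisture flux per unit crosswind length is F = V × PW.
Inflow: F_in = 20.2 × 55.4 = 1119.08 mm·m/s
Outflow: F_out = 14.4 × 20.3 = 292.32 mm·m/s
Steady-state rate R = (F_in − F_out)/L = (1119.08 − 292.32) / 225000 m = 3.674e-03 mm/s.
R = 3.674e-03 × 3600 × 24 = 317 mm/day.

R ≈ 317 mm/day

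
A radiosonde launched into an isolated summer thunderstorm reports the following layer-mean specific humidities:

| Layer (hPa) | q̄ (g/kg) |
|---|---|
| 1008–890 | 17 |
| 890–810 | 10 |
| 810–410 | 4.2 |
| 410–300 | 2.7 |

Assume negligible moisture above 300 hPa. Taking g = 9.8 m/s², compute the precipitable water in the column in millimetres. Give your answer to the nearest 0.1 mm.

PW ≈ 48.8 mm

Precipitable water is the column-integrated vapour mass per unit area: PW = (1/g) Σ q̄ Δp, with q in kg/kg and Δp in Pa (1 kg/m² of water = 1 mm).
Layer 1008–890 hPa: Δp = 118 hPa = 11800 Pa, q̄ = 0.017 kg/kg → 0.017 × 11800 / 9.8 = 20.47 mm
Layer 890–810 hPa: Δp = 80 hPa = 8000 Pa, q̄ = 0.01 kg/kg → 0.01 × 8000 / 9.8 = 8.16 mm
Layer 810–410 hPa: Δp = 400 hPa = 40000 Pa, q̄ = 0.0042 kg/kg → 0.0042 × 40000 / 9.8 = 17.14 mm
Layer 410–300 hPa: Δp = 110 hPa = 11000 Pa, q̄ = 0.0027 kg/kg → 0.0027 × 11000 / 9.8 = 3.03 mm
PW = 20.47 + 8.16 + 17.14 + 3.03 = 48.80 ≈ 48.8 mm.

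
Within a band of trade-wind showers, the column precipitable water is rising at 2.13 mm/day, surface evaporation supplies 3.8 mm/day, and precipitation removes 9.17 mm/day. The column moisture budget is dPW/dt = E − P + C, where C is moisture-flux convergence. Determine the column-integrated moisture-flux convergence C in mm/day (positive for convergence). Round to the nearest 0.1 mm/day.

C ≈ 7.5 mm/day

dPW/dt = +2.13 mm/day.
C = dPW/dt − E + P = (+2.13) − 3.8 + 9.17 = 7.5 mm/day.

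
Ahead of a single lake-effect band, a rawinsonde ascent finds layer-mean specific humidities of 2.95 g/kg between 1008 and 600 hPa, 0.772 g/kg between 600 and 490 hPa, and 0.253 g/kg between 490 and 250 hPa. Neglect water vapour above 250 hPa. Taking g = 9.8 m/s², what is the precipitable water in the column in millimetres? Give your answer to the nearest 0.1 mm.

PW ≈ 13.8 mm

Precipitable water is the column-integrated vapour mass per unit area: PW = (1/g) Σ q̄ Δp, with q in kg/kg and Δp in Pa (1 kg/m² of water = 1 mm).
Layer 1008–600 hPa: Δp = 408 hPa = 40800 Pa, q̄ = 0.00295 kg/kg → 0.00295 × 40800 / 9.8 = 12.28 mm
Layer 600–490 hPa: Δp = 110 hPa = 11000 Pa, q̄ = 0.000772 kg/kg → 0.000772 × 11000 / 9.8 = 0.87 mm
Layer 490–250 hPa: Δp = 240 hPa = 24000 Pa, q̄ = 0.000253 kg/kg → 0.000253 × 24000 / 9.8 = 0.62 mm
PW = 12.28 + 0.87 + 0.62 = 13.77 ≈ 13.8 mm.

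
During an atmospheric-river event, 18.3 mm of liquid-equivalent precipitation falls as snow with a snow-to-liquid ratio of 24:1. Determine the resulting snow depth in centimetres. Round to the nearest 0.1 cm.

Snow depth = liquid × ratio = 18.3 mm × 24 = 439.2 mm = 43.9 cm.

snow depth ≈ 43.9 cm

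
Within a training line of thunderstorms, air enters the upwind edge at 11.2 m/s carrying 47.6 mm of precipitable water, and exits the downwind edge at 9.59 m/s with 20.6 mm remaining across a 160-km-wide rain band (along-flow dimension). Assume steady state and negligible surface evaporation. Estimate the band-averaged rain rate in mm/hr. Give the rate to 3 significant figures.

Column moisture flux per unit crosswind length is F = V × PW.
Inflow: F_in = 11.2 × 47.6 = 533.12 mm·m/s
Outflow: F_out = 9.59 × 20.6 = 197.554 mm·m/s
Steady-state rate R = (F_in − F_out)/L = (533.12 − 197.554) / 160000 m = 2.097e-03 mm/s.
R = 2.097e-03 × 3600 = 7.55 mm/hr.

R ≈ 7.55 mm/hr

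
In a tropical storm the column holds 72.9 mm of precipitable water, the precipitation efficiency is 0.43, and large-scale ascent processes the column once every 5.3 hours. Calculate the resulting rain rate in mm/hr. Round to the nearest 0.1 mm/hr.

R ≈ 5.9 mm/hr

Each overturning extracts ε × PW = 0.43 × 72.9 = 31.347 mm.
Rate = ε·PW / τ = 31.347 / 5.3 h = 5.9 mm/hr.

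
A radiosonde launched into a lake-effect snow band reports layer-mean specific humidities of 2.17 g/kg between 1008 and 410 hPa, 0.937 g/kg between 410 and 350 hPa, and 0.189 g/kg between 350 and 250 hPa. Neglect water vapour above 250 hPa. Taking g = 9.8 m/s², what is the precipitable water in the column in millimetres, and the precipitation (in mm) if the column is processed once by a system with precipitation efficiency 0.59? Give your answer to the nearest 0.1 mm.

Precipitable water is the column-integrated vapour mass per unit area: PW = (1/g) Σ q̄ Δp, with q in kg/kg and Δp in Pa (1 kg/m² of water = 1 mm).
Layer 1008–410 hPa: Δp = 598 hPa = 59800 Pa, q̄ = 0.00217 kg/kg → 0.00217 × 59800 / 9.8 = 13.24 mm
Layer 410–350 hPa: Δp = 60 hPa = 6000 Pa, q̄ = 0.000937 kg/kg → 0.000937 × 6000 / 9.8 = 0.57 mm
Layer 350–250 hPa: Δp = 100 hPa = 10000 Pa, q̄ = 0.000189 kg/kg → 0.000189 × 10000 / 9.8 = 0.19 mm
PW = 13.24 + 0.57 + 0.19 = 14.00 ≈ 14.0 mm.
Precipitation = ε × PW = 0.59 × 14.0 = 8.3 mm.

PW ≈ 14.0 mm; precipitation ≈ 8.3 mm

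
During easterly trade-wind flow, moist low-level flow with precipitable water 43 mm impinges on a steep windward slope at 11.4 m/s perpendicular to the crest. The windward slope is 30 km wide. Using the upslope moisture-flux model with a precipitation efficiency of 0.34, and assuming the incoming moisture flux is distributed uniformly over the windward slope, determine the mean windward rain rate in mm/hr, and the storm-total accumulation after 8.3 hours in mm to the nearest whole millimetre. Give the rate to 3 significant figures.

R ≈ 20.0 mm/hr; total ≈ 166 mm

Incoming column moisture flux per unit ridge length: F = V × PW = 11.4 × 43 = 490.2 mm·m/s.
Spread over the 30 km slope with efficiency ε = 0.34: R = ε·F/W = 0.34 × 490.2 / 30000 m = 5.556e-03 mm/s.
R = 5.556e-03 × 3600 = 20.0 mm/hr.
Over 8.3 h: total = 20.0 × 8.3 = 166 mm.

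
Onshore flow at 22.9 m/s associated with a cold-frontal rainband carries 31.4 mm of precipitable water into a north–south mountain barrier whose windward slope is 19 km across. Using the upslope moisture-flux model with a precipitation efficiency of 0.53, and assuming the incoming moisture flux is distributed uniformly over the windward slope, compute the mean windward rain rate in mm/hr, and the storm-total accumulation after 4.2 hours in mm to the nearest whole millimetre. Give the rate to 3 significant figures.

R ≈ 72.2 mm/hr; total ≈ 303 mm

Incoming column moisture flux per unit ridge length: F = V × PW = 22.9 × 31.4 = 719.06 mm·m/s.
Spread over the 19 km slope with efficiency ε = 0.53: R = ε·F/W = 0.53 × 719.06 / 19000 m = 2.006e-02 mm/s.
R = 2.006e-02 × 3600 = 72.2 mm/hr.
Over 4.2 h: total = 72.2 × 4.2 = 303.24 ≈ 303 mm.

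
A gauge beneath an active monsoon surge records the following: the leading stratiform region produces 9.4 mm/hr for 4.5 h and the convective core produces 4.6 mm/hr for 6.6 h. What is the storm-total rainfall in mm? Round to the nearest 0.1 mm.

Total = Σ Rᵢ Δtᵢ = 9.4 × 4.5 + 4.6 × 6.6
      = 42.3 + 30.36 = 72.7 mm.

total ≈ 72.7 mm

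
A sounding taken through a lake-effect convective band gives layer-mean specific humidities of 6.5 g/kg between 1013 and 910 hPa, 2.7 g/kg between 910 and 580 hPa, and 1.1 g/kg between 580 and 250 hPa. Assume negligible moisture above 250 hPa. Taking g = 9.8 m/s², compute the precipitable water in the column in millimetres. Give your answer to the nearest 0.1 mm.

PW ≈ 19.6 mm

Precipitable water is the column-integrated vapour mass per unit area: PW = (1/g) Σ q̄ Δp, with q in kg/kg and Δp in Pa (1 kg/m² of water = 1 mm).
Layer 1013–910 hPa: Δp = 103 hPa = 10300 Pa, q̄ = 0.0065 kg/kg → 0.0065 × 10300 / 9.8 = 6.83 mm
Layer 910–580 hPa: Δp = 330 hPa = 33000 Pa, q̄ = 0.0027 kg/kg → 0.0027 × 33000 / 9.8 = 9.09 mm
Layer 580–250 hPa: Δp = 330 hPa = 33000 Pa, q̄ = 0.0011 kg/kg → 0.0011 × 33000 / 9.8 = 3.70 mm
PW = 6.83 + 9.09 + 3.70 = 19.62 ≈ 19.6 mm.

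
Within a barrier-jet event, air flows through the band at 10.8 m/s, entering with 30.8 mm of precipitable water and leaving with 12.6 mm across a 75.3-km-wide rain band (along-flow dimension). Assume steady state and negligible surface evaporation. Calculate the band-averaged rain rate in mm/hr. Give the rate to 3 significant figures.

Column moisture flux per unit crosswind length is F = V × PW.
Inflow: F_in = 10.8 × 30.8 = 332.64 mm·m/s
Outflow: F_out = 10.8 × 12.6 = 136.08 mm·m/s
Steady-state rate R = (F_in − F_out)/L = (332.64 − 136.08) / 75300 m = 2.610e-03 mm/s.
R = 2.610e-03 × 3600 = 9.40 mm/hr.

R ≈ 9.40 mm/hr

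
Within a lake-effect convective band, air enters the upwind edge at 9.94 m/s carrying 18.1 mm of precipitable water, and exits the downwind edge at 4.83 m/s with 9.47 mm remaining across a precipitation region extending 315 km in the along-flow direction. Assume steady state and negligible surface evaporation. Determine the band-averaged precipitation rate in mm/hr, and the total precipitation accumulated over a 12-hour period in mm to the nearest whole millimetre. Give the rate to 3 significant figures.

R ≈ 1.53 mm/hr; total ≈ 18 mm

Column moisture flux per unit crosswind length is F = V × PW.
Inflow: F_in = 9.94 × 18.1 = 179.914 mm·m/s
Outflow: F_out = 4.83 × 9.47 = 45.7401 mm·m/s
Steady-state rate R = (F_in − F_out)/L = (179.914 − 45.7401) / 315000 m = 4.259e-04 mm/s.
R = 4.259e-04 × 3600 = 1.53 mm/hr.
Over 12 h: total = 1.53 × 12 = 18.36 ≈ 18 mm.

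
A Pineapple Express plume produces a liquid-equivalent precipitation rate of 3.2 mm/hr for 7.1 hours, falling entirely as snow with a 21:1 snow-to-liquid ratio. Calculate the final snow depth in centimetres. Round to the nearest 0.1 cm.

Liquid-equivalent depth = 3.2 × 7.1 = 22.72 mm.
Snow depth = 22.72 mm × 21 = 477.12 mm = 47.7 cm.

snow depth ≈ 47.7 cm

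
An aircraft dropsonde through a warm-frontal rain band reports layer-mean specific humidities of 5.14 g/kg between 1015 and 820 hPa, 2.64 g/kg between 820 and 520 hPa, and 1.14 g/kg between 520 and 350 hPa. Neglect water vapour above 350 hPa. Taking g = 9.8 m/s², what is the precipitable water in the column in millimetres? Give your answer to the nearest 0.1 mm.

Precipitable water is the column-integrated vapour mass per unit area: PW = (1/g) Σ q̄ Δp, with q in kg/kg and Δp in Pa (1 kg/m² of water = 1 mm).
Layer 1015–820 hPa: Δp = 195 hPa = 19500 Pa, q̄ = 0.00514 kg/kg → 0.00514 × 19500 / 9.8 = 10.23 mm
Layer 820–520 hPa: Δp = 300 hPa = 30000 Pa, q̄ = 0.00264 kg/kg → 0.00264 × 30000 / 9.8 = 8.08 mm
Layer 520–350 hPa: Δp = 170 hPa = 17000 Pa, q̄ = 0.00114 kg/kg → 0.00114 × 17000 / 9.8 = 1.98 mm
PW = 10.23 + 8.08 + 1.98 = 20.29 ≈ 20.3 mm.

PW ≈ 20.3 mm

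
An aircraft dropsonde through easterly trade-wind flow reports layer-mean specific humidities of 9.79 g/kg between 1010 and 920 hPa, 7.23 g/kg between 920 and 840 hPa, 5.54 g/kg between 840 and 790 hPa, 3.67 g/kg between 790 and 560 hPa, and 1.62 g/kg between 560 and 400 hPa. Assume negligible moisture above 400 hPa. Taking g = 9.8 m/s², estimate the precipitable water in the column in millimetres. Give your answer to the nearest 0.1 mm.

Precipitable water is the column-integrated vapour mass per unit area: PW = (1/g) Σ q̄ Δp, with q in kg/kg and Δp in Pa (1 kg/m² of water = 1 mm).
Layer 1010–920 hPa: Δp = 90 hPa = 9000 Pa, q̄ = 0.00979 kg/kg → 0.00979 × 9000 / 9.8 = 8.99 mm
Layer 920–840 hPa: Δp = 80 hPa = 8000 Pa, q̄ = 0.00723 kg/kg → 0.00723 × 8000 / 9.8 = 5.90 mm
Layer 840–790 hPa: Δp = 50 hPa = 5000 Pa, q̄ = 0.00554 kg/kg → 0.00554 × 5000 / 9.8 = 2.83 mm
Layer 790–560 hPa: Δp = 230 hPa = 23000 Pa, q̄ = 0.00367 kg/kg → 0.00367 × 23000 / 9.8 = 8.61 mm
Layer 560–400 hPa: Δp = 160 hPa = 16000 Pa, q̄ = 0.00162 kg/kg → 0.00162 × 16000 / 9.8 = 2.64 mm
PW = 8.99 + 5.90 + 2.83 + 8.61 + 2.64 = 28.97 ≈ 29.0 mm.

PW ≈ 29.0 mm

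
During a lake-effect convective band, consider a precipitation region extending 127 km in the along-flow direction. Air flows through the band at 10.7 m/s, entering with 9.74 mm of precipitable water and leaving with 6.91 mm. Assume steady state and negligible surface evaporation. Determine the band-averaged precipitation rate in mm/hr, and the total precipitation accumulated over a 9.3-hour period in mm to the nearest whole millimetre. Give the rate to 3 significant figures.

R ≈ 0.858 mm/hr; total ≈ 8 mm

Column moisture flux per unit crosswind length is F = V × PW.
Inflow: F_in = 10.7 × 9.74 = 104.218 mm·m/s
Outflow: F_out = 10.7 × 6.91 = 73.937 mm·m/s
Steady-state rate R = (F_in − F_out)/L = (104.218 − 73.937) / 127000 m = 2.384e-04 mm/s.
R = 2.384e-04 × 3600 = 0.858 mm/hr.
Over 9.3 h: total = 0.858 × 9.3 = 7.9794 ≈ 8 mm.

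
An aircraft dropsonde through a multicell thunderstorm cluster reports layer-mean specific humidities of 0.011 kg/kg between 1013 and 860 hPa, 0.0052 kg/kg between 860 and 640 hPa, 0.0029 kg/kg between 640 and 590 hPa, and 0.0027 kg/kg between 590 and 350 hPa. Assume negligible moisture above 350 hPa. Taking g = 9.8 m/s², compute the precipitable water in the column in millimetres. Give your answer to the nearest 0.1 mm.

Precipitable water is the column-integrated vapour mass per unit area: PW = (1/g) Σ q̄ Δp, with q in kg/kg and Δp in Pa (1 kg/m² of water = 1 mm).
Layer 1013–860 hPa: Δp = 153 hPa = 15300 Pa, q̄ = 0.011 kg/kg → 0.011 × 15300 / 9.8 = 17.17 mm
Layer 860–640 hPa: Δp = 220 hPa = 22000 Pa, q̄ = 0.0052 kg/kg → 0.0052 × 22000 / 9.8 = 11.67 mm
Layer 640–590 hPa: Δp = 50 hPa = 5000 Pa, q̄ = 0.0029 kg/kg → 0.0029 × 5000 / 9.8 = 1.48 mm
Layer 590–350 hPa: Δp = 240 hPa = 24000 Pa, q̄ = 0.0027 kg/kg → 0.0027 × 24000 / 9.8 = 6.61 mm
PW = 17.17 + 11.67 + 1.48 + 6.61 = 36.93 ≈ 36.9 mm.

PW ≈ 36.9 mm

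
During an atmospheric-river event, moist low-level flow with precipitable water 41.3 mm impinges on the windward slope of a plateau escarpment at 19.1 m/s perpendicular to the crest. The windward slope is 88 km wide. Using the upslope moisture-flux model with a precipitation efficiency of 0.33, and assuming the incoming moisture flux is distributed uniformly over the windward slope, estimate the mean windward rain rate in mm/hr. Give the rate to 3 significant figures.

R ≈ 10.6 mm/hr

Incoming column moisture flux per unit ridge length: F = V × PW = 19.1 × 41.3 = 788.83 mm·m/s.
Spread over the 88 km slope with efficiency ε = 0.33: R = ε·F/W = 0.33 × 788.83 / 88000 m = 2.958e-03 mm/s.
R = 2.958e-03 × 3600 = 10.6 mm/hr.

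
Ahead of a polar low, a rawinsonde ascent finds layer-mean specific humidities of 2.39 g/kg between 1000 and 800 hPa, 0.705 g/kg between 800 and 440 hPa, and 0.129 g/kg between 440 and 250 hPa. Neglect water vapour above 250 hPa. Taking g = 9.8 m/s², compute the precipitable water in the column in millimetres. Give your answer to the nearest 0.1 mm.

PW ≈ 7.7 mm

Precipitable water is the column-integrated vapour mass per unit area: PW = (1/g) Σ q̄ Δp, with q in kg/kg and Δp in Pa (1 kg/m² of water = 1 mm).
Layer 1000–800 hPa: Δp = 200 hPa = 20000 Pa, q̄ = 0.00239 kg/kg → 0.00239 × 20000 / 9.8 = 4.88 mm
Layer 800–440 hPa: Δp = 360 hPa = 36000 Pa, q̄ = 0.000705 kg/kg → 0.000705 × 36000 / 9.8 = 2.59 mm
Layer 440–250 hPa: Δp = 190 hPa = 19000 Pa, q̄ = 0.000129 kg/kg → 0.000129 × 19000 / 9.8 = 0.25 mm
PW = 4.88 + 2.59 + 0.25 = 7.72 ≈ 7.7 mm.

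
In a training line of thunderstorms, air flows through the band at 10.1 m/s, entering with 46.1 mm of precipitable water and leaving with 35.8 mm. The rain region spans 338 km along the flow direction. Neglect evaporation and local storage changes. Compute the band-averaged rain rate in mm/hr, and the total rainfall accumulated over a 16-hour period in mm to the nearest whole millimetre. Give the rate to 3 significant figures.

R ≈ 1.11 mm/hr; total ≈ 18 mm

Column moisture flux per unit crosswind length is F = V × PW.
Inflow: F_in = 10.1 × 46.1 = 465.61 mm·m/s
Outflow: F_out = 10.1 × 35.8 = 361.58 mm·m/s
Steady-state rate R = (F_in − F_out)/L = (465.61 − 361.58) / 338000 m = 3.078e-04 mm/s.
R = 3.078e-04 × 3600 = 1.11 mm/hr.
Over 16 h: total = 1.11 × 16 = 17.76 ≈ 18 mm.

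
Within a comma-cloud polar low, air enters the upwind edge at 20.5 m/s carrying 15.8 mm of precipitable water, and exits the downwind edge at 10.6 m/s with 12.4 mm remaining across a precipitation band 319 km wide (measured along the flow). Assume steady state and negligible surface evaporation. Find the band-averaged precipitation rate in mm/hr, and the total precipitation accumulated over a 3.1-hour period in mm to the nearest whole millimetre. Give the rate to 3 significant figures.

R ≈ 2.17 mm/hr; total ≈ 7 mm

Column moisture flux per unit crosswind length is F = V × PW.
Inflow: F_in = 20.5 × 15.8 = 323.9 mm·m/s
Outflow: F_out = 10.6 × 12.4 = 131.44 mm·m/s
Steady-state rate R = (F_in − F_out)/L = (323.9 − 131.44) / 319000 m = 6.033e-04 mm/s.
R = 6.033e-04 × 3600 = 2.17 mm/hr.
Over 3.1 h: total = 2.17 × 3.1 = 6.727 ≈ 7 mm.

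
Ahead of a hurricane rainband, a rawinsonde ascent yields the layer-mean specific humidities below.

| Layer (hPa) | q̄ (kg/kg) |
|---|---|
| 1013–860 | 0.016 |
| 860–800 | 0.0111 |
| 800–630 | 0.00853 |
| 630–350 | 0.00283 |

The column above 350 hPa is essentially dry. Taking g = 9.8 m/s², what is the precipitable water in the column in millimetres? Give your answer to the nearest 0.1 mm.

PW ≈ 54.7 mm

Precipitable water is the column-integrated vapour mass per unit area: PW = (1/g) Σ q̄ Δp, with q in kg/kg and Δp in Pa (1 kg/m² of water = 1 mm).
Layer 1013–860 hPa: Δp = 153 hPa = 15300 Pa, q̄ = 0.016 kg/kg → 0.016 × 15300 / 9.8 = 24.98 mm
Layer 860–800 hPa: Δp = 60 hPa = 6000 Pa, q̄ = 0.0111 kg/kg → 0.0111 × 6000 / 9.8 = 6.80 mm
Layer 800–630 hPa: Δp = 170 hPa = 17000 Pa, q̄ = 0.00853 kg/kg → 0.00853 × 17000 / 9.8 = 14.80 mm
Layer 630–350 hPa: Δp = 280 hPa = 28000 Pa, q̄ = 0.00283 kg/kg → 0.00283 × 28000 / 9.8 = 8.09 mm
PW = 24.98 + 6.80 + 14.80 + 8.09 = 54.67 ≈ 54.7 mm.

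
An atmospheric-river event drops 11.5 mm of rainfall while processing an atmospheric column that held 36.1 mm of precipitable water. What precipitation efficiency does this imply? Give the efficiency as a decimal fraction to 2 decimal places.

ε ≈ 0.32

ε = rainfall / PW = 11.5 / 36.1 = 0.32.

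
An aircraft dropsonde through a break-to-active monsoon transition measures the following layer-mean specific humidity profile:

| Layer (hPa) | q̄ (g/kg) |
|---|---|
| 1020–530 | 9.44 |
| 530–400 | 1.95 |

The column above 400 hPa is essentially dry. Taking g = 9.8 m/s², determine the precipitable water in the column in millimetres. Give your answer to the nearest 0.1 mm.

Precipitable water is the column-integrated vapour mass per unit area: PW = (1/g) Σ q̄ Δp, with q in kg/kg and Δp in Pa (1 kg/m² of water = 1 mm).
Layer 1020–530 hPa: Δp = 490 hPa = 49000 Pa, q̄ = 0.00944 kg/kg → 0.00944 × 49000 / 9.8 = 47.20 mm
Layer 530–400 hPa: Δp = 130 hPa = 13000 Pa, q̄ = 0.00195 kg/kg → 0.00195 × 13000 / 9.8 = 2.59 mm
PW = 47.20 + 2.59 = 49.79 ≈ 49.8 mm.

PW ≈ 49.8 mm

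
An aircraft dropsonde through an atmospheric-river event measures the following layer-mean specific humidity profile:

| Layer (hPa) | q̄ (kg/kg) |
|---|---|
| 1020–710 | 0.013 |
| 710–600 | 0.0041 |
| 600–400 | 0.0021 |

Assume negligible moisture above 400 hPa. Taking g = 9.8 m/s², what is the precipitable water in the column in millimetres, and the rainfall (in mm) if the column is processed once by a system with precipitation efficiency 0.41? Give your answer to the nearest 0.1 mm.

PW ≈ 50.0 mm; rainfall ≈ 20.5 mm

Precipitable water is the column-integrated vapour mass per unit area: PW = (1/g) Σ q̄ Δp, with q in kg/kg and Δp in Pa (1 kg/m² of water = 1 mm).
Layer 1020–710 hPa: Δp = 310 hPa = 31000 Pa, q̄ = 0.013 kg/kg → 0.013 × 31000 / 9.8 = 41.12 mm
Layer 710–600 hPa: Δp = 110 hPa = 11000 Pa, q̄ = 0.0041 kg/kg → 0.0041 × 11000 / 9.8 = 4.60 mm
Layer 600–400 hPa: Δp = 200 hPa = 20000 Pa, q̄ = 0.0021 kg/kg → 0.0021 × 20000 / 9.8 = 4.29 mm
PW = 41.12 + 4.60 + 4.29 = 50.01 ≈ 50.0 mm.
Rainfall = ε × PW = 0.41 × 50.0 = 20.5 mm.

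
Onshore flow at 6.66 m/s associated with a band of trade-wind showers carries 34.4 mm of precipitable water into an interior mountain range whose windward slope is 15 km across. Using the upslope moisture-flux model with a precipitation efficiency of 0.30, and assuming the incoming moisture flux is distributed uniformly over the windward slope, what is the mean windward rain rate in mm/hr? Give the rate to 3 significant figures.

R ≈ 16.5 mm/hr

Incoming column moisture flux per unit ridge length: F = V × PW = 6.66 × 34.4 = 229.104 mm·m/s.
Spread over the 15 km slope with efficiency ε = 0.30: R = ε·F/W = 0.30 × 229.104 / 15000 m = 4.582e-03 mm/s.
R = 4.582e-03 × 3600 = 16.5 mm/hr.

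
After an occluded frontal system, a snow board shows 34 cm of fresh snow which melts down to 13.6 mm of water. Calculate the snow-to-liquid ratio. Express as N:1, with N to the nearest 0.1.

ratio ≈ 25.0

Ratio = snow depth / SWE = 340 mm / 13.6 mm = 25.0, i.e. 25.0:1.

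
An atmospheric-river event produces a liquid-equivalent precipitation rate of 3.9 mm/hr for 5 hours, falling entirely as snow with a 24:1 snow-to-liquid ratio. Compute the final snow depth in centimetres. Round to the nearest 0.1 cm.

snow depth ≈ 46.8 cm

Liquid-equivalent depth = 3.9 × 5 = 19.5 mm.
Snow depth = 19.5 mm × 24 = 468 mm = 46.8 cm.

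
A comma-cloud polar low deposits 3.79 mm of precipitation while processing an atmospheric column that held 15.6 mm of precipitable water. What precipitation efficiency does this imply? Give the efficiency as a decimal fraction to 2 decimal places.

ε = precipitation / PW = 3.79 / 15.6 = 0.24.

ε ≈ 0.24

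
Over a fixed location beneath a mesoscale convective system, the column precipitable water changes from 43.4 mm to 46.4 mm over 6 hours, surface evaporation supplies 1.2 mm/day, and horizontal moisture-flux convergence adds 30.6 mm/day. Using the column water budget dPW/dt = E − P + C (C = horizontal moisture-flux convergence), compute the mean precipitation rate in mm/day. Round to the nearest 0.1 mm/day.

dPW/dt = (46.4 − 43.4) mm / (6/24 day) = +12.000 mm/day.
P = E + C − dPW/dt = 1.2 + (30.6) − (+12.000) = 19.8 mm/day.

P ≈ 19.8 mm/day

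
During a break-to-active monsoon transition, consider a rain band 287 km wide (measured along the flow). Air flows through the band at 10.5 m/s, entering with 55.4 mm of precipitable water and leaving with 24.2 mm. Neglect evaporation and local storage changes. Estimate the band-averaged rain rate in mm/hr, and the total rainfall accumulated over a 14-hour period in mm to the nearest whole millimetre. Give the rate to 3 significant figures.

Column moisture flux per unit crosswind length is F = V × PW.
Inflow: F_in = 10.5 × 55.4 = 581.7 mm·m/s
Outflow: F_out = 10.5 × 24.2 = 254.1 mm·m/s
Steady-state rate R = (F_in − F_out)/L = (581.7 − 254.1) / 287000 m = 1.141e-03 mm/s.
R = 1.141e-03 × 3600 = 4.11 mm/hr.
Over 14 h: total = 4.11 × 14 = 57.54 ≈ 58 mm.

R ≈ 4.11 mm/hr; total ≈ 58 mm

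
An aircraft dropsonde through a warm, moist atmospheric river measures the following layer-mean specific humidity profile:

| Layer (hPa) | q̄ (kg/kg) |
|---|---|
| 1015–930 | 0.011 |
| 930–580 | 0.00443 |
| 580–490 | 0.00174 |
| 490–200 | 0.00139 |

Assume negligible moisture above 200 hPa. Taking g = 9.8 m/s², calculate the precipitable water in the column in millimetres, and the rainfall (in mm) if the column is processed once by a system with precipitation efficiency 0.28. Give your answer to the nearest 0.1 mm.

PW ≈ 31.1 mm; rainfall ≈ 8.7 mm

Precipitable water is the column-integrated vapour mass per unit area: PW = (1/g) Σ q̄ Δp, with q in kg/kg and Δp in Pa (1 kg/m² of water = 1 mm).
Layer 1015–930 hPa: Δp = 85 hPa = 8500 Pa, q̄ = 0.011 kg/kg → 0.011 × 8500 / 9.8 = 9.54 mm
Layer 930–580 hPa: Δp = 350 hPa = 35000 Pa, q̄ = 0.00443 kg/kg → 0.00443 × 35000 / 9.8 = 15.82 mm
Layer 580–490 hPa: Δp = 90 hPa = 9000 Pa, q̄ = 0.00174 kg/kg → 0.00174 × 9000 / 9.8 = 1.60 mm
Layer 490–200 hPa: Δp = 290 hPa = 29000 Pa, q̄ = 0.00139 kg/kg → 0.00139 × 29000 / 9.8 = 4.11 mm
PW = 9.54 + 15.82 + 1.60 + 4.11 = 31.07 ≈ 31.1 mm.
Rainfall = ε × PW = 0.28 × 31.1 = 8.7 mm.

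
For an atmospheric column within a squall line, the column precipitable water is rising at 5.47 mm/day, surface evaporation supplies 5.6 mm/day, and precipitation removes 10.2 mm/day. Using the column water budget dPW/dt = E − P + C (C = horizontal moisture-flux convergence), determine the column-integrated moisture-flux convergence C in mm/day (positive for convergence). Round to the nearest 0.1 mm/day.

C ≈ 10.1 mm/day

dPW/dt = +5.47 mm/day.
C = dPW/dt − E + P = (+5.47) − 5.6 + 10.2 = 10.1 mm/day.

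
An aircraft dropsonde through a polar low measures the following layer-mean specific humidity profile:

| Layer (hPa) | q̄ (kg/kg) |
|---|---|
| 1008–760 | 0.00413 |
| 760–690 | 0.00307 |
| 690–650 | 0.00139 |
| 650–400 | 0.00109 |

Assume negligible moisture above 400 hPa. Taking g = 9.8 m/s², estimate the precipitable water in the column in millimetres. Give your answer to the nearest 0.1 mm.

PW ≈ 16.0 mm

Precipitable water is the column-integrated vapour mass per unit area: PW = (1/g) Σ q̄ Δp, with q in kg/kg and Δp in Pa (1 kg/m² of water = 1 mm).
Layer 1008–760 hPa: Δp = 248 hPa = 24800 Pa, q̄ = 0.00413 kg/kg → 0.00413 × 24800 / 9.8 = 10.45 mm
Layer 760–690 hPa: Δp = 70 hPa = 7000 Pa, q̄ = 0.00307 kg/kg → 0.00307 × 7000 / 9.8 = 2.19 mm
Layer 690–650 hPa: Δp = 40 hPa = 4000 Pa, q̄ = 0.00139 kg/kg → 0.00139 × 4000 / 9.8 = 0.57 mm
Layer 650–400 hPa: Δp = 250 hPa = 25000 Pa, q̄ = 0.00109 kg/kg → 0.00109 × 25000 / 9.8 = 2.78 mm
PW = 10.45 + 2.19 + 0.57 + 2.78 = 15.99 ≈ 16.0 mm.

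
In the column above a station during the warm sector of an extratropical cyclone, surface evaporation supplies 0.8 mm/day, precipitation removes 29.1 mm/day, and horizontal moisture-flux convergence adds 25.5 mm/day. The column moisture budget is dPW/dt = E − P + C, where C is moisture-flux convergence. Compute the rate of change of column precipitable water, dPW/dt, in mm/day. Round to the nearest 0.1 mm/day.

dPW/dt ≈ -2.8 mm/day

dPW/dt = E − P + C = 0.8 − 29.1 + (25.5) = -2.8 mm/day.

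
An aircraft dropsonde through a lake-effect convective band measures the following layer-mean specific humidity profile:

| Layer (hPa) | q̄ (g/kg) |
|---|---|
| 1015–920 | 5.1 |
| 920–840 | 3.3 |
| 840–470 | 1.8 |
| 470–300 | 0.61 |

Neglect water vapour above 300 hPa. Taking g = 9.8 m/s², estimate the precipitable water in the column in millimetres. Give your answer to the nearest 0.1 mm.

Precipitable water is the column-integrated vapour mass per unit area: PW = (1/g) Σ q̄ Δp, with q in kg/kg and Δp in Pa (1 kg/m² of water = 1 mm).
Layer 1015–920 hPa: Δp = 95 hPa = 9500 Pa, q̄ = 0.0051 kg/kg → 0.0051 × 9500 / 9.8 = 4.94 mm
Layer 920–840 hPa: Δp = 80 hPa = 8000 Pa, q̄ = 0.0033 kg/kg → 0.0033 × 8000 / 9.8 = 2.69 mm
Layer 840–470 hPa: Δp = 370 hPa = 37000 Pa, q̄ = 0.0018 kg/kg → 0.0018 × 37000 / 9.8 = 6.80 mm
Layer 470–300 hPa: Δp = 170 hPa = 17000 Pa, q̄ = 0.00061 kg/kg → 0.00061 × 17000 / 9.8 = 1.06 mm
PW = 4.94 + 2.69 + 6.80 + 1.06 = 15.49 ≈ 15.5 mm.

PW ≈ 15.5 mm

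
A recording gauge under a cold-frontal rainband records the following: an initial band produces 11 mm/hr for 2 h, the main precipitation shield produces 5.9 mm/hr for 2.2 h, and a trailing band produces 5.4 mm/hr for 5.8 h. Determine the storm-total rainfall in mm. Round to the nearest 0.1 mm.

total ≈ 66.3 mm

Total = Σ Rᵢ Δtᵢ = 11 × 2 + 5.9 × 2.2 + 5.4 × 5.8
      = 22 + 12.98 + 31.32 = 66.3 mm.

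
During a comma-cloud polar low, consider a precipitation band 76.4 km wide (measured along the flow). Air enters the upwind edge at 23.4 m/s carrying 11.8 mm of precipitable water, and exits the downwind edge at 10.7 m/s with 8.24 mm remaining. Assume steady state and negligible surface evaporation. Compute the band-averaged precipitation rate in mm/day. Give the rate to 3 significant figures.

Column moisture flux per unit crosswind length is F = V × PW.
Inflow: F_in = 23.4 × 11.8 = 276.12 mm·m/s
Outflow: F_out = 10.7 × 8.24 = 88.168 mm·m/s
Steady-state rate R = (F_in − F_out)/L = (276.12 − 88.168) / 76400 m = 2.460e-03 mm/s.
R = 2.460e-03 × 3600 × 24 = 213 mm/day.

R ≈ 213 mm/day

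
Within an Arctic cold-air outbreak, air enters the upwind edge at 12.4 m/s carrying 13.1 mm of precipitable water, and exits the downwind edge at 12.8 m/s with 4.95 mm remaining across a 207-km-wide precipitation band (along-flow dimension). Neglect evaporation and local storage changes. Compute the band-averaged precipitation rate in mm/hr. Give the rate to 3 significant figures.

R ≈ 1.72 mm/hr

Column moisture flux per unit crosswind length is F = V × PW.
Inflow: F_in = 12.4 × 13.1 = 162.44 mm·m/s
Outflow: F_out = 12.8 × 4.95 = 63.36 mm·m/s
Steady-state rate R = (F_in − F_out)/L = (162.44 − 63.36) / 207000 m = 4.786e-04 mm/s.
R = 4.786e-04 × 3600 = 1.72 mm/hr.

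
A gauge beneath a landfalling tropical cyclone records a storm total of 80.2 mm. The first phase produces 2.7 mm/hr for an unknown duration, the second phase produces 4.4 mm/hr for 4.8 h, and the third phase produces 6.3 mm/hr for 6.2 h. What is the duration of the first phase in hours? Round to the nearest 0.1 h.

duration ≈ 7.4 h

Known phases: 4.4 × 4.8 + 6.3 × 6.2 = 21.12 + 39.06 = 60.18 mm.
Remaining depth = 80.2 − 60.18 = 20.02 mm.
Duration = 20.02 / 2.7 = 7.4 h.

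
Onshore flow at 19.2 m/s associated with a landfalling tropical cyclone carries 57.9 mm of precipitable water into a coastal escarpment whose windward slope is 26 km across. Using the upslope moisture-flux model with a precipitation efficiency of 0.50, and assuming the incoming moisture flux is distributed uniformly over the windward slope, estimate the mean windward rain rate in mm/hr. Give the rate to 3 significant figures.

R ≈ 77.0 mm/hr

Incoming column moisture flux per unit ridge length: F = V × PW = 19.2 × 57.9 = 1111.68 mm·m/s.
Spread over the 26 km slope with efficiency ε = 0.50: R = ε·F/W = 0.50 × 1111.68 / 26000 m = 2.138e-02 mm/s.
R = 2.138e-02 × 3600 = 77.0 mm/hr.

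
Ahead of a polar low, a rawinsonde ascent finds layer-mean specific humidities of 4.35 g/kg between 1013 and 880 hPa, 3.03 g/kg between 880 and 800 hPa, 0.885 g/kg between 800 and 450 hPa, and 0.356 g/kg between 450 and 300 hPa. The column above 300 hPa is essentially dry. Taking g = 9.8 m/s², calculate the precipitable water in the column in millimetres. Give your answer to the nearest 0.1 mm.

PW ≈ 12.1 mm

Precipitable water is the column-integrated vapour mass per unit area: PW = (1/g) Σ q̄ Δp, with q in kg/kg and Δp in Pa (1 kg/m² of water = 1 mm).
Layer 1013–880 hPa: Δp = 133 hPa = 13300 Pa, q̄ = 0.00435 kg/kg → 0.00435 × 13300 / 9.8 = 5.90 mm
Layer 880–800 hPa: Δp = 80 hPa = 8000 Pa, q̄ = 0.00303 kg/kg → 0.00303 × 8000 / 9.8 = 2.47 mm
Layer 800–450 hPa: Δp = 350 hPa = 35000 Pa, q̄ = 0.000885 kg/kg → 0.000885 × 35000 / 9.8 = 3.16 mm
Layer 450–300 hPa: Δp = 150 hPa = 15000 Pa, q̄ = 0.000356 kg/kg → 0.000356 × 15000 / 9.8 = 0.54 mm
PW = 5.90 + 2.47 + 3.16 + 0.54 = 12.07 ≈ 12.1 mm.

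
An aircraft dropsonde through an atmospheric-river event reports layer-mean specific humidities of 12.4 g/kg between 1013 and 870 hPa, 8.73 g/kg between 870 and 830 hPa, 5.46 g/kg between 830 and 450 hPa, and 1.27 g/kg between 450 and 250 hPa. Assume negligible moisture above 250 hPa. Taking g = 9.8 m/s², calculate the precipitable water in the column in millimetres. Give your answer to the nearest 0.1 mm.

PW ≈ 45.4 mm

Precipitable water is the column-integrated vapour mass per unit area: PW = (1/g) Σ q̄ Δp, with q in kg/kg and Δp in Pa (1 kg/m² of water = 1 mm).
Layer 1013–870 hPa: Δp = 143 hPa = 14300 Pa, q̄ = 0.0124 kg/kg → 0.0124 × 14300 / 9.8 = 18.09 mm
Layer 870–830 hPa: Δp = 40 hPa = 4000 Pa, q̄ = 0.00873 kg/kg → 0.00873 × 4000 / 9.8 = 3.56 mm
Layer 830–450 hPa: Δp = 380 hPa = 38000 Pa, q̄ = 0.00546 kg/kg → 0.00546 × 38000 / 9.8 = 21.17 mm
Layer 450–250 hPa: Δp = 200 hPa = 20000 Pa, q̄ = 0.00127 kg/kg → 0.00127 × 20000 / 9.8 = 2.59 mm
PW = 18.09 + 3.56 + 21.17 + 2.59 = 45.41 ≈ 45.4 mm.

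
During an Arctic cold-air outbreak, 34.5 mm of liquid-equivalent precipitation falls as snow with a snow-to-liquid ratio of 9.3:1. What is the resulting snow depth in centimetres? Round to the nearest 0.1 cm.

snow depth ≈ 32.1 cm

Snow depth = liquid × ratio = 34.5 mm × 9.3 = 320.85 mm = 32.1 cm.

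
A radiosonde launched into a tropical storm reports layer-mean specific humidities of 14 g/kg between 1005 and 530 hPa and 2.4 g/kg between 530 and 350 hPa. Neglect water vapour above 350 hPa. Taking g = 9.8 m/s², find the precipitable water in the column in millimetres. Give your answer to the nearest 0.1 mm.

PW ≈ 72.3 mm

Precipitable water is the column-integrated vapour mass per unit area: PW = (1/g) Σ q̄ Δp, with q in kg/kg and Δp in Pa (1 kg/m² of water = 1 mm).
Layer 1005–530 hPa: Δp = 475 hPa = 47500 Pa, q̄ = 0.014 kg/kg → 0.014 × 47500 / 9.8 = 67.86 mm
Layer 530–350 hPa: Δp = 180 hPa = 18000 Pa, q̄ = 0.0024 kg/kg → 0.0024 × 18000 / 9.8 = 4.41 mm
PW = 67.86 + 4.41 = 72.27 ≈ 72.3 mm.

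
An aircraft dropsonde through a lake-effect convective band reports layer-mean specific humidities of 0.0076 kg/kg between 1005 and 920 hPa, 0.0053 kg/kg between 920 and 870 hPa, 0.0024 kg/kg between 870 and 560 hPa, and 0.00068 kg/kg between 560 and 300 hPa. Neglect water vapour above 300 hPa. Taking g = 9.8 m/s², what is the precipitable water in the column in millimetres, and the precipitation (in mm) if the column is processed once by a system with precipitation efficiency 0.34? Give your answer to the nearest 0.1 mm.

PW ≈ 18.7 mm; precipitation ≈ 6.4 mm

Precipitable water is the column-integrated vapour mass per unit area: PW = (1/g) Σ q̄ Δp, with q in kg/kg and Δp in Pa (1 kg/m² of water = 1 mm).
Layer 1005–920 hPa: Δp = 85 hPa = 8500 Pa, q̄ = 0.0076 kg/kg → 0.0076 × 8500 / 9.8 = 6.59 mm
Layer 920–870 hPa: Δp = 50 hPa = 5000 Pa, q̄ = 0.0053 kg/kg → 0.0053 × 5000 / 9.8 = 2.70 mm
Layer 870–560 hPa: Δp = 310 hPa = 31000 Pa, q̄ = 0.0024 kg/kg → 0.0024 × 31000 / 9.8 = 7.59 mm
Layer 560–300 hPa: Δp = 260 hPa = 26000 Pa, q̄ = 0.00068 kg/kg → 0.00068 × 26000 / 9.8 = 1.80 mm
PW = 6.59 + 2.70 + 7.59 + 1.80 = 18.68 ≈ 18.7 mm.
Precipitation = ε × PW = 0.34 × 18.7 = 6.4 mm.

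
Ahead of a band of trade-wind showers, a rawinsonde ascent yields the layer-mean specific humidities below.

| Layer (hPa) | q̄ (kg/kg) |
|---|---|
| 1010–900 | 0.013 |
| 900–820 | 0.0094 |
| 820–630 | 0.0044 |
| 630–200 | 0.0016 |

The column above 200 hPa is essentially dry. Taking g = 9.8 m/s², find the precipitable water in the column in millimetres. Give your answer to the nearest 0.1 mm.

Precipitable water is the column-integrated vapour mass per unit area: PW = (1/g) Σ q̄ Δp, with q in kg/kg and Δp in Pa (1 kg/m² of water = 1 mm).
Layer 1010–900 hPa: Δp = 110 hPa = 11000 Pa, q̄ = 0.013 kg/kg → 0.013 × 11000 / 9.8 = 14.59 mm
Layer 900–820 hPa: Δp = 80 hPa = 8000 Pa, q̄ = 0.0094 kg/kg → 0.0094 × 8000 / 9.8 = 7.67 mm
Layer 820–630 hPa: Δp = 190 hPa = 19000 Pa, q̄ = 0.0044 kg/kg → 0.0044 × 19000 / 9.8 = 8.53 mm
Layer 630–200 hPa: Δp = 430 hPa = 43000 Pa, q̄ = 0.0016 kg/kg → 0.0016 × 43000 / 9.8 = 7.02 mm
PW = 14.59 + 7.67 + 8.53 + 7.02 = 37.81 ≈ 37.8 mm.

PW ≈ 37.8 mm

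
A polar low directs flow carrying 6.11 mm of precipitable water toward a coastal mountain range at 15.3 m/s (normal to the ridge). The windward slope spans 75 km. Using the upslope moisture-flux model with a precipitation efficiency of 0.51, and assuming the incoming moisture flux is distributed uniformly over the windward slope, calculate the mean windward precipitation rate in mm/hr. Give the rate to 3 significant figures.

Incoming column moisture flux per unit ridge length: F = V × PW = 15.3 × 6.11 = 93.483 mm·m/s.
Spread over the 75 km slope with efficiency ε = 0.51: R = ε·F/W = 0.51 × 93.483 / 75000 m = 6.357e-04 mm/s.
R = 6.357e-04 × 3600 = 2.29 mm/hr.

R ≈ 2.29 mm/hr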